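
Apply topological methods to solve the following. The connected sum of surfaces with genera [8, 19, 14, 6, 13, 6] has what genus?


Genus is additive under connected sum of orientable surfaces.
g = 8 + 19 + 14 + 6 + 13 + 6 = 66

66


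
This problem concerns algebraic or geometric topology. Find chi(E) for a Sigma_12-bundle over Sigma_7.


For a fiber bundle F -> E -> B (with CW structure): chi(E) = chi(B) * chi(F).
chi(Sigma_7) = -12, chi(Sigma_12) = -22.
chi(E) = (-12) * (-22) = 264

264


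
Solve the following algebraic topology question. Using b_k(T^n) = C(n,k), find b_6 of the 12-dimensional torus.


By the Kunneth formula, b_k(T^n) = C(n,k).
b_6(T^12) = C(12,6).
C(12,6) = 12!/(6!*6!) = 924

924


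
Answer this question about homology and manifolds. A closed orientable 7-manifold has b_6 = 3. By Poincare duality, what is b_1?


Poincare duality for closed orientable n-manifolds: b_k = b_{n-k}.
Here n = 7, so b_1 = b_6 = 3

3


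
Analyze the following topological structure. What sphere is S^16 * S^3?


Join of spheres: S^m * S^n = S^{m+n+1}.
dim = 16 + 3 + 1 = 20

20


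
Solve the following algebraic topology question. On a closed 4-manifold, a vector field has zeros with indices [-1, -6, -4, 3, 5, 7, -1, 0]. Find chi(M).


Poincare-Hopf: chi(M) = sum of indices of zeros.
chi = (-1) + (-6) + (-4) + (3) + (5) + (7) + (-1) + (0) = 3

3


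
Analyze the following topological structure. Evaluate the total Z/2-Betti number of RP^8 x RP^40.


dim H^*(RP^n; Z/2) = n+1 (one Z/2 in each degree 0..n).
Total Betti number is multiplicative.
Total = (8+1) * (40+1) = 9 * 41 = 369

369


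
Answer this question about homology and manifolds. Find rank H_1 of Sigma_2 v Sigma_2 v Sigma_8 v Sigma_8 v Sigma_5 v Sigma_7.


For a wedge X v Y: reduced H_k(X v Y) = H_k(X) + H_k(Y).
Each Sigma_g contributes b_1 = 2g.
b_1 = 4 + 4 + 16 + 16 + 10 + 14 = 64

64


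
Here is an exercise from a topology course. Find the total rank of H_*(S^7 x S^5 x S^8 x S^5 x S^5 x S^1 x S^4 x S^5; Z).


Total Betti number is multiplicative under products.
Each S^d (d>=1) has total Betti number 2.
There are 8 sphere factors.
Total = 2^8 = 256

256


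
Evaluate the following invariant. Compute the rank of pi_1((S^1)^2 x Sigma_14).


pi_1(A x B) = pi_1(A) x pi_1(B); rank of abelianization = b_1.
b_1(T^2) = 2, b_1(Sigma_14) = 2*14 = 28.
b_1(product) = 2 + 28 = 30

30


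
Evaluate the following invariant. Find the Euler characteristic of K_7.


K_7: V = 7, E = C(7,2) = 21.
chi = V - E = 7 - 21 = -14

-14


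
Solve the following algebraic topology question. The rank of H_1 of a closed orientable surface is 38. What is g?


For a closed orientable surface: b_1 = 2g.
38 = 2g
g = 38 / 2 = 19

19


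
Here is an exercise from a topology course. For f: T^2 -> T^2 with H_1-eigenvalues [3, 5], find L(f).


For a torus self-map: L(f) = det(I - A) where A acts on H_1.
L(f) = (1-3) * (1-5) = -2 * -4 = 8

8


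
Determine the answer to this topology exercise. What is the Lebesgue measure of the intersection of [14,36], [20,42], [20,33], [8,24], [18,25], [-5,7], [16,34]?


Intersection = [max(a_i), min(b_i)] = [20, 7].
Since 20 > 7, the intersection is empty.
Length = 0

0


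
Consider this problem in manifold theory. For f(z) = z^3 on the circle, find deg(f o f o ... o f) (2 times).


deg(f) = 3. Degree is multiplicative: deg(f^2) = (deg f)^2.
deg(f^2) = (3)^2 = 9

9


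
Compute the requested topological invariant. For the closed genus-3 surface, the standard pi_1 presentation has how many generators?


Standard presentation: pi_1(Sigma_g) = <a_1,b_1,...,a_g,b_g | [a_1,b_1]...[a_g,b_g] = 1>.
Number of generators = 2g = 2*3 = 6

6


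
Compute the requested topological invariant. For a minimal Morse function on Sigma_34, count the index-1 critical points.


A perfect Morse function has m_k = b_k.
For Sigma_34: b_0=1, b_1=2g=68, b_2=1.
Saddles m_1 = 2g = 68

68


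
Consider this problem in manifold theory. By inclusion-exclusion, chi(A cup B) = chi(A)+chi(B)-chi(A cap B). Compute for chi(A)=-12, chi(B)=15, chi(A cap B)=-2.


chi(A cup B) = chi(A) + chi(B) - chi(A cap B)
= -12 + (15) - (-2)
= 5

5


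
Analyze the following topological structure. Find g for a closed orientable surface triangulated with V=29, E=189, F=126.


chi = V - E + F = 29 - 189 + 126 = -34
For orientable closed surface: chi = 2 - 2g, so g = (2 - chi)/2.
g = (2 - (-34)) / 2 = 36 / 2 = 18

18


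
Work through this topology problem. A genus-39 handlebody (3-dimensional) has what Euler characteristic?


A genus-g handlebody deformation retracts to a wedge of g circles.
chi(vee_g S^1) = 1 - g.
chi(H_39) = 1 - 39 = -38

-38


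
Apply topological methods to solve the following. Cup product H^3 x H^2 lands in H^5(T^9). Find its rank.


Cup product: H^p x H^q -> H^{p+q}; here p+q = 3+2 = 5.
rank H^k(T^n) = C(n,k).
C(9,5) = 126

126


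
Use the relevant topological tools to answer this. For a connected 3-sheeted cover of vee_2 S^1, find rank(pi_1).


Nielsen-Schreier: an index-n subgroup of F_r is free of rank 1 + n(r-1).
Equivalently: chi(cover) = n*chi(base); chi(vee_r S^1) = 1 - 2 = -1.
chi(E) = 3*(-1) = -3; rank = 1 - chi(E) = 1 - (-3) = 4.
rank = 1 + 3*(2-1) = 1 + 3 = 4

4


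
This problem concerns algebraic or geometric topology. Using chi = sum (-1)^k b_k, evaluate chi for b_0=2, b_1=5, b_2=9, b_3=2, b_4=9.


chi = sum_k (-1)^k b_k.
= (2) + (-5) + (9) + (-2) + (9)
= 13

13


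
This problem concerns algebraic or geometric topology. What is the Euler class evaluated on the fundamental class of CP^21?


For any closed oriented manifold, <e(TM),[M]> = chi(M).
chi(CP^21) = 21+1 = 22

22


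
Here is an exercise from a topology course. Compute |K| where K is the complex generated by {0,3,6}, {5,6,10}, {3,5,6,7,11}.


Each maximal simplex on m vertices has 2^m - 1 nonempty faces.
Take the union (dedupe shared faces).
Total distinct faces = 39

39


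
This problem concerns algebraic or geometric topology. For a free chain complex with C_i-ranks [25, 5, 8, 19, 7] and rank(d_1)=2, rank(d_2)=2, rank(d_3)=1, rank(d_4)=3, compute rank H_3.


rank H_k = rank(ker d_k) - rank(im d_{k+1}).
rank(ker d_3) = rank(C_3) - rank(d_3) = 19 - 1 = 18.
rank(im d_{3+1}) = 3.
rank H_3 = 18 - 3 = 15

15


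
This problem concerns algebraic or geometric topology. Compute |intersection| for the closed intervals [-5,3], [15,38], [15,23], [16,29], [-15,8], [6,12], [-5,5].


Intersection = [max(a_i), min(b_i)] = [16, 3].
Since 16 > 3, the intersection is empty.
Length = 0

0


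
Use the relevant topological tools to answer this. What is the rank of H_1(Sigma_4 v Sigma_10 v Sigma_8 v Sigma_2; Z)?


For a wedge X v Y: reduced H_k(X v Y) = H_k(X) + H_k(Y).
Each Sigma_g contributes b_1 = 2g.
b_1 = 8 + 20 + 16 + 4 = 48

48


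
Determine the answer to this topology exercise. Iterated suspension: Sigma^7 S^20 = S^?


Each suspension raises dimension by 1: Sigma S^n = S^{n+1}.
Sigma^7 S^20 = S^{20+7} = S^27

27


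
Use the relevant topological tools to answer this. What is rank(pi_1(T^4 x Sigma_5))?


pi_1(A x B) = pi_1(A) x pi_1(B); rank of abelianization = b_1.
b_1(T^4) = 4, b_1(Sigma_5) = 2*5 = 10.
b_1(product) = 4 + 10 = 14

14


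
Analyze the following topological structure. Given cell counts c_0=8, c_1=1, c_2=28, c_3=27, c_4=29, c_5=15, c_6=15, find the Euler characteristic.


chi = sum_k (-1)^k c_k.
= (-1)^0*8 + (-1)^1*1 + (-1)^2*28 + (-1)^3*27 + (-1)^4*29 + (-1)^5*15 + (-1)^6*15
= (8) + (-1) + (28) + (-27) + (29) + (-15) + (15)
= 37

37


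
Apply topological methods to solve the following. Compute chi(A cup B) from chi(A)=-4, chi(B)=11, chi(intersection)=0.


chi(A cup B) = chi(A) + chi(B) - chi(A cap B)
= -4 + (11) - (0)
= 7

7


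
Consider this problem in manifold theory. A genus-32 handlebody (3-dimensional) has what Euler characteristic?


A genus-g handlebody deformation retracts to a wedge of g circles.
chi(vee_g S^1) = 1 - g.
chi(H_32) = 1 - 32 = -31

-31


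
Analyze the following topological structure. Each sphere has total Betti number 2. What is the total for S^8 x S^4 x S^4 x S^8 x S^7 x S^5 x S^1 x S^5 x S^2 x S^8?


Total Betti number is multiplicative under products.
Each S^d (d>=1) has total Betti number 2.
There are 10 sphere factors.
Total = 2^10 = 1024

1024


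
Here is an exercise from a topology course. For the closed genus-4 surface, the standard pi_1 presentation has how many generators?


Standard presentation: pi_1(Sigma_g) = <a_1,b_1,...,a_g,b_g | [a_1,b_1]...[a_g,b_g] = 1>.
Number of generators = 2g = 2*4 = 8

8


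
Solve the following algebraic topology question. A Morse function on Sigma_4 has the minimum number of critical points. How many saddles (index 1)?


A perfect Morse function has m_k = b_k.
For Sigma_4: b_0=1, b_1=2g=8, b_2=1.
Saddles m_1 = 2g = 8

8


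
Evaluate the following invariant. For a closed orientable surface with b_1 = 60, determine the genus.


For a closed orientable surface: b_1 = 2g.
60 = 2g
g = 60 / 2 = 30

30


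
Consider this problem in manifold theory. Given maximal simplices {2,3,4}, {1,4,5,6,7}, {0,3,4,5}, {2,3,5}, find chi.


Enumerate all faces; f-vector: f_0=8, f_1=18, f_2=16, f_3=6, f_4=1.
chi = sum (-1)^k f_k = 1

1


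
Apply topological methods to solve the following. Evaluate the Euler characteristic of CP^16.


CP^16 has one cell in each even dimension 0, 2, ..., 2*16 (16+1 cells total).
All cells are even-dimensional, so chi = number of cells.
chi = 16 + 1 = 17

17


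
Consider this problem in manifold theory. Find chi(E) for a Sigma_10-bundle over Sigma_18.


For a fiber bundle F -> E -> B (with CW structure): chi(E) = chi(B) * chi(F).
chi(Sigma_18) = -34, chi(Sigma_10) = -18.
chi(E) = (-34) * (-18) = 612

612


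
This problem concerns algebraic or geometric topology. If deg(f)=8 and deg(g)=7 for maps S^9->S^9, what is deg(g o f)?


Degree is multiplicative under composition: deg(g o f) = deg(g) * deg(f).
= 7 * 8 = 56

56


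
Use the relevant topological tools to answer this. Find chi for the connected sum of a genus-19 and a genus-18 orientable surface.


chi(Sigma_19) = 2 - 2*19 = -36
chi(Sigma_18) = 2 - 2*18 = -34
For surfaces: chi(A#B) = chi(A) + chi(B) - 2.
chi = -36 + -34 - 2 = -72

-72


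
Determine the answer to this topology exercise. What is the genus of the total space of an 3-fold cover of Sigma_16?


For an n-sheeted cover: chi(E) = n * chi(B).
chi(Sigma_16) = 2 - 2*16 = -30.
chi(E) = 3 * (-30) = -90.
genus(E) = (2 - chi(E))/2 = (2 - (-90))/2 = 92/2 = 46

46


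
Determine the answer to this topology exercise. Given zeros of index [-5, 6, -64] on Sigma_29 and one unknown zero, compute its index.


Poincare-Hopf: sum of indices = chi(M).
chi(Sigma_29) = 2 - 2*29 = -56.
Sum of known indices = -63.
x = chi - (sum known) = -56 - (-63) = 7

7


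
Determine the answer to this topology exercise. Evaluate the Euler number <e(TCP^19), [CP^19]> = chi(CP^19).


For any closed oriented manifold, <e(TM),[M]> = chi(M).
chi(CP^19) = 19+1 = 20

20


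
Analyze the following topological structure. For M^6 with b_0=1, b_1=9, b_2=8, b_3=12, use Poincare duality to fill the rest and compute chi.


By Poincare duality b_k = b_{6-k}, so full Betti numbers: b_0=1, b_1=9, b_2=8, b_3=12, b_4=8, b_5=9, b_6=1.
chi = sum (-1)^k b_k = -12

-12


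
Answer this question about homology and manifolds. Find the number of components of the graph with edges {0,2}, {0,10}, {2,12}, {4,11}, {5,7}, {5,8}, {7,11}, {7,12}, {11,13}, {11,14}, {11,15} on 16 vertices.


Run DFS/union-find over 16 vertices.
V = 16, E = 11.
Number of components = 5

5


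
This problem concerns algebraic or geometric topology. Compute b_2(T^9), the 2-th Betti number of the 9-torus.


By the Kunneth formula, b_k(T^n) = C(n,k).
b_2(T^9) = C(9,2).
C(9,2) = 9!/(2!*7!) = 36

36


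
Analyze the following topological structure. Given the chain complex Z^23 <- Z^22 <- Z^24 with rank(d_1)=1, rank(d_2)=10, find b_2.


rank H_k = rank(ker d_k) - rank(im d_{k+1}).
rank(ker d_2) = rank(C_2) - rank(d_2) = 24 - 10 = 14.
rank(im d_{2+1}) = 0.
rank H_2 = 14 - 0 = 14

14


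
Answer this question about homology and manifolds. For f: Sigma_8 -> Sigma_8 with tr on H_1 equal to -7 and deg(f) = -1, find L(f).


L(f) = tr(f_0*) - tr(f_1*) + tr(f_2*).
= 1 - (-7) + (-1)
= 7

7


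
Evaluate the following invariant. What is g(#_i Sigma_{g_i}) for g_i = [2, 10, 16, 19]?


Genus is additive under connected sum of orientable surfaces.
g = 2 + 10 + 16 + 19 = 47

47


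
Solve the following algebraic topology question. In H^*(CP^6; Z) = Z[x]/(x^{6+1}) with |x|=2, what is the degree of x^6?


|x| = 2 in H^*(CP^n).
|x^6| = 6 * |x| = 6 * 2 = 12

12


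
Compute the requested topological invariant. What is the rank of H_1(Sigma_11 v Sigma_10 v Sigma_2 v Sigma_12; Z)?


For a wedge X v Y: reduced H_k(X v Y) = H_k(X) + H_k(Y).
Each Sigma_g contributes b_1 = 2g.
b_1 = 22 + 20 + 4 + 24 = 70

70


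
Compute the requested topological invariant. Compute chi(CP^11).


CP^11 has one cell in each even dimension 0, 2, ..., 2*11 (11+1 cells total).
All cells are even-dimensional, so chi = number of cells.
chi = 11 + 1 = 12

12


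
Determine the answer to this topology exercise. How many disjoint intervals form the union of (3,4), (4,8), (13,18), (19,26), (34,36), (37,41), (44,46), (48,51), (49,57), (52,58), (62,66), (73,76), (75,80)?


Sort and merge overlapping open intervals.
Merged: (3,4), (4,8), (13,18), (19,26), (34,36), (37,41), (44,46), (48,58), (62,66), (73,80).
Number of components = 10

10


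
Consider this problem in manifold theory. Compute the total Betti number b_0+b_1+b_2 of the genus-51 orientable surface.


For Sigma_51: b_0 = 1, b_1 = 2g = 102, b_2 = 1.
Total = 1 + 102 + 1 = 104

104


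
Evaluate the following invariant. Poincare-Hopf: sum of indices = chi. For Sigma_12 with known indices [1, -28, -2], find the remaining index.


Poincare-Hopf: sum of indices = chi(M).
chi(Sigma_12) = 2 - 2*12 = -22.
Sum of known indices = -29.
x = chi - (sum known) = -22 - (-29) = 7

7


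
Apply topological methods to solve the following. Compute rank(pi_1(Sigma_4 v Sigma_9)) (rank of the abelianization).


For a wedge: H_1(A v B) = H_1(A) + H_1(B).
b_1(Sigma_4) = 8, b_1(Sigma_9) = 18.
b_1 = 8 + 18 = 26

26


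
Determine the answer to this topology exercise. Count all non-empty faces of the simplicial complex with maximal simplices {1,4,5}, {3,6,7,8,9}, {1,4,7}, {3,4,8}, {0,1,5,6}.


Each maximal simplex on m vertices has 2^m - 1 nonempty faces.
Take the union (dedupe shared faces).
Total distinct faces = 55

55


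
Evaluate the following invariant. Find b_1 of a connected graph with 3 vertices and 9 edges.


For a connected graph: rank(pi_1) = b_1 = E - V + 1 = 1 - chi.
chi = V - E = 3 - 9 = -6.
rank = 1 - (-6) = 9 - 3 + 1 = 7

7


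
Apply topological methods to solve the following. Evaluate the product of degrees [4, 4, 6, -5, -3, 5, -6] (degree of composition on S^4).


Degree is multiplicative: deg(composition) = product of degrees.
= (4) * (4) * (6) * (-5) * (-3) * (5) * (-6) = -43200

-43200


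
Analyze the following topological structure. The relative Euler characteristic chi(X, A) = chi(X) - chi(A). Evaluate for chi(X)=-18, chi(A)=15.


Relative Euler characteristic: chi(X, A) = chi(X) - chi(A).
= -18 - (15) = -33

-33


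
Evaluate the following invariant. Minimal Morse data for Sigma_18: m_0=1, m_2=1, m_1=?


A perfect Morse function has m_k = b_k.
For Sigma_18: b_0=1, b_1=2g=36, b_2=1.
Saddles m_1 = 2g = 36

36


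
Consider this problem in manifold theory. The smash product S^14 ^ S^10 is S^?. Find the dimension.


S^m ^ S^n = S^{m+n}.
k = 14 + 10 = 24

24


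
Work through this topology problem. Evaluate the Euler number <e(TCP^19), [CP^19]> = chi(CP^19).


For any closed oriented manifold, <e(TM),[M]> = chi(M).
chi(CP^19) = 19+1 = 20

20


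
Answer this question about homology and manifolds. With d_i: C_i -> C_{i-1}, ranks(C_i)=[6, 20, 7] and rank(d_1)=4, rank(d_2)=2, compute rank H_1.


rank H_k = rank(ker d_k) - rank(im d_{k+1}).
rank(ker d_1) = rank(C_1) - rank(d_1) = 20 - 4 = 16.
rank(im d_{1+1}) = 2.
rank H_1 = 16 - 2 = 14

14


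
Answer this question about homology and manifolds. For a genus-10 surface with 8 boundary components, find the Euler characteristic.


For a compact orientable surface with genus g and b boundary components: chi = 2 - 2g - b.
chi = 2 - 2*10 - 8 = 2 - 20 - 8 = -26

-26


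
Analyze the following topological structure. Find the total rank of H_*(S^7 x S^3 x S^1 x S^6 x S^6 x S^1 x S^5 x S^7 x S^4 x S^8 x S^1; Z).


Total Betti number is multiplicative under products.
Each S^d (d>=1) has total Betti number 2.
There are 11 sphere factors.
Total = 2^11 = 2048

2048


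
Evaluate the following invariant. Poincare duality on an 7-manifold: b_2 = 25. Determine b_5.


Poincare duality for closed orientable n-manifolds: b_k = b_{n-k}.
Here n = 7, so b_5 = b_2 = 25

25


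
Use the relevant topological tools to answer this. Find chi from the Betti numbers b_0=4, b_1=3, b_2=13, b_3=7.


chi = sum_k (-1)^k b_k.
= (4) + (-3) + (13) + (-7)
= 7

7


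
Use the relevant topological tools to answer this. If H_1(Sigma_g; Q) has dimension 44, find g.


For a closed orientable surface: b_1 = 2g.
44 = 2g
g = 44 / 2 = 22

22


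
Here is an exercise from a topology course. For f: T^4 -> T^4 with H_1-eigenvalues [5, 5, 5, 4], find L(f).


For a torus self-map: L(f) = det(I - A) where A acts on H_1.
L(f) = (1-5) * (1-5) * (1-5) * (1-4) = -4 * -4 * -4 * -3 = 192

192


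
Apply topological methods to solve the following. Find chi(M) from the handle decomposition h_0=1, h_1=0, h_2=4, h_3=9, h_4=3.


Handles of index k contribute (-1)^k to chi (same as CW cells).
chi = (1) + (0) + (4) + (-9) + (3) = -1

-1


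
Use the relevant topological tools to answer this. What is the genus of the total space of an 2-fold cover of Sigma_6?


For an n-sheeted cover: chi(E) = n * chi(B).
chi(Sigma_6) = 2 - 2*6 = -10.
chi(E) = 2 * (-10) = -20.
genus(E) = (2 - chi(E))/2 = (2 - (-20))/2 = 22/2 = 11

11


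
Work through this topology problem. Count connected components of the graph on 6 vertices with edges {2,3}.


Run DFS/union-find over 6 vertices.
V = 6, E = 1.
Number of components = 5

5


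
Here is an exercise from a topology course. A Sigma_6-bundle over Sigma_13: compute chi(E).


For a fiber bundle F -> E -> B (with CW structure): chi(E) = chi(B) * chi(F).
chi(Sigma_13) = -24, chi(Sigma_6) = -10.
chi(E) = (-24) * (-10) = 240

240


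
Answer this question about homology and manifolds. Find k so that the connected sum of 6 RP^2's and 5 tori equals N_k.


Since a >= 1, the sum is non-orientable; each T^2 can be replaced by RP^2 # RP^2 (since T^2#RP^2 = 3RP^2).
Total crosscaps k = 6 + 2*5 = 16.
Check via chi: chi = 6*1 + 5*0 - (6+5-1)*2 = -14 = 2 - k = -14. Consistent.

16


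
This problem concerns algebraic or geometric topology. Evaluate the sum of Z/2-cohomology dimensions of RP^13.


H^k(RP^13; Z/2) = Z/2 for each 0 <= k <= 13.
Total dimension = 13 + 1 = 14

14


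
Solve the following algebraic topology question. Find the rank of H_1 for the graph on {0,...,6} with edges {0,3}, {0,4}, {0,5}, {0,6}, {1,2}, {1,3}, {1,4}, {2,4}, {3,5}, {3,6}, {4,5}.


b_1 = E - V + (number of components).
E = 11, V = 7, components = 1.
b_1 = 11 - 7 + 1 = 5

5


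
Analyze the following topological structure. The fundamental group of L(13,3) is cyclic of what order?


pi_1(L(p,q)) = Z/pZ for any q coprime to p.
|pi_1(L(13,3))| = 13

13


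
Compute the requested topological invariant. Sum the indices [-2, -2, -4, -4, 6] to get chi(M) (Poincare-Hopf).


Poincare-Hopf: chi(M) = sum of indices of zeros.
chi = (-2) + (-2) + (-4) + (-4) + (6) = -6

-6


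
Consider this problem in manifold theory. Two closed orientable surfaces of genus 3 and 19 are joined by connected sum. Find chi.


chi(Sigma_3) = 2 - 2*3 = -4
chi(Sigma_19) = 2 - 2*19 = -36
For surfaces: chi(A#B) = chi(A) + chi(B) - 2.
chi = -4 + -36 - 2 = -42

-42


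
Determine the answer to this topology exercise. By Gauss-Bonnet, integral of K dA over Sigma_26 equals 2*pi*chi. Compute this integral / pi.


Gauss-Bonnet: integral K dA = 2*pi*chi(M).
chi(Sigma_26) = 2 - 2*26 = -50.
(integral K dA)/pi = 2*chi = 2*(-50) = -100

-100


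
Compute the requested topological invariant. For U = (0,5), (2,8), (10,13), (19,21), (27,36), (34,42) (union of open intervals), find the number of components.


Sort and merge overlapping open intervals.
Merged: (0,8), (10,13), (19,21), (27,42).
Number of components = 4

4


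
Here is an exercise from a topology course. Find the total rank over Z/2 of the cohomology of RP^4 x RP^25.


dim H^*(RP^n; Z/2) = n+1 (one Z/2 in each degree 0..n).
Total Betti number is multiplicative.
Total = (4+1) * (25+1) = 5 * 26 = 130

130


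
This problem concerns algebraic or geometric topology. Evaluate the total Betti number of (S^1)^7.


b_k(T^7) = C(7,k), so the sum over k is sum_k C(7,k) = 2^7.
Total = 2^7 = 128

128


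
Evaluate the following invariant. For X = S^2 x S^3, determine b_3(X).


Each S^d has Poincare polynomial 1 + t^d.
The product S^2 x S^3 has Poincare polynomial prod(1+t^d_i).
Expanding: b_0=1, b_2=1, b_3=1, b_5=1.
b_3 = 1

1


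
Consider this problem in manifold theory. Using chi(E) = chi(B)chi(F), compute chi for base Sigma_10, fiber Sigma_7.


For a fiber bundle F -> E -> B (with CW structure): chi(E) = chi(B) * chi(F).
chi(Sigma_10) = -18, chi(Sigma_7) = -12.
chi(E) = (-18) * (-12) = 216

216


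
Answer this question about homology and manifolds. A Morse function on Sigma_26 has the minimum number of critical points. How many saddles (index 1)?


A perfect Morse function has m_k = b_k.
For Sigma_26: b_0=1, b_1=2g=52, b_2=1.
Saddles m_1 = 2g = 52

52


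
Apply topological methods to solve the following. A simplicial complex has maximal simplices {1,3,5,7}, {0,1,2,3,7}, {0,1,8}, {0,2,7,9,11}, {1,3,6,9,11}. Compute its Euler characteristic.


Enumerate all faces; f-vector: f_0=10, f_1=30, f_2=33, f_3=16, f_4=3.
chi = sum (-1)^k f_k = 0

0


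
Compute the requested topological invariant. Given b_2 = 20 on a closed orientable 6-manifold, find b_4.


Poincare duality for closed orientable n-manifolds: b_k = b_{n-k}.
Here n = 6, so b_4 = b_2 = 20

20


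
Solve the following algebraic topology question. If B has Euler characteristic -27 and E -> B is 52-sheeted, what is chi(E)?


For a finite covering: chi(E) = (number of sheets) * chi(B).
chi(E) = 52 * (-27) = -1404

-1404


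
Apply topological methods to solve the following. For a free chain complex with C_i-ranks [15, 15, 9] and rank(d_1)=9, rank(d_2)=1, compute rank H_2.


rank H_k = rank(ker d_k) - rank(im d_{k+1}).
rank(ker d_2) = rank(C_2) - rank(d_2) = 9 - 1 = 8.
rank(im d_{2+1}) = 0.
rank H_2 = 8 - 0 = 8

8


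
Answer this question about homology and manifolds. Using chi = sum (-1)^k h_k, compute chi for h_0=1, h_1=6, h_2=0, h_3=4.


Handles of index k contribute (-1)^k to chi (same as CW cells).
chi = (1) + (-6) + (0) + (-4) = -9

-9


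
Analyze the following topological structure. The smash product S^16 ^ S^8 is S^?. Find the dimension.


S^m ^ S^n = S^{m+n}.
k = 16 + 8 = 24

24


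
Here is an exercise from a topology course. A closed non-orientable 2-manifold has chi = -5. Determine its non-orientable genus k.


chi = 2 - k for closed non-orientable surfaces with k crosscaps.
-5 = 2 - k
k = 2 - (-5) = 7

7


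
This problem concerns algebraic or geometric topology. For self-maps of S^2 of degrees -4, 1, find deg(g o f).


Degree is multiplicative under composition: deg(g o f) = deg(g) * deg(f).
= 1 * -4 = -4

-4


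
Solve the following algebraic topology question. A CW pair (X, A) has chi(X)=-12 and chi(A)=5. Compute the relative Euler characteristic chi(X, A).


Relative Euler characteristic: chi(X, A) = chi(X) - chi(A).
= -12 - (5) = -17

-17


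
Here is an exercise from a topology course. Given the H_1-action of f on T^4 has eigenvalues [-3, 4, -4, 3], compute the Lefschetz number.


For a torus self-map: L(f) = det(I - A) where A acts on H_1.
L(f) = (1--3) * (1-4) * (1--4) * (1-3) = 4 * -3 * 5 * -2 = 120

120


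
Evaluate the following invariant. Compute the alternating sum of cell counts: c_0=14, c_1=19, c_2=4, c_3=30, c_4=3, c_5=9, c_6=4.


chi = sum_k (-1)^k c_k.
= (-1)^0*14 + (-1)^1*19 + (-1)^2*4 + (-1)^3*30 + (-1)^4*3 + (-1)^5*9 + (-1)^6*4
= (14) + (-19) + (4) + (-30) + (3) + (-9) + (4)
= -33

-33


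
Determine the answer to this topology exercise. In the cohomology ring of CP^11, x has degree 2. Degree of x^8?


|x| = 2 in H^*(CP^n).
|x^8| = 8 * |x| = 8 * 2 = 16

16


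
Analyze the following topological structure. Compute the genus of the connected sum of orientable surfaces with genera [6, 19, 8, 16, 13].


Genus is additive under connected sum of orientable surfaces.
g = 6 + 19 + 8 + 16 + 13 = 62

62


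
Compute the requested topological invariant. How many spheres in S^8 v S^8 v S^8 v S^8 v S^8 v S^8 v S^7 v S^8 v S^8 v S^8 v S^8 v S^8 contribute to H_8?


For a wedge of spheres, H_k (k>0) is free on one generator per sphere of dimension k.
Spheres of dimension 8: count = 11.
b_8 = 11

11


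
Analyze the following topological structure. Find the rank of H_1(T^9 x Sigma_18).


pi_1(A x B) = pi_1(A) x pi_1(B); rank of abelianization = b_1.
b_1(T^9) = 9, b_1(Sigma_18) = 2*18 = 36.
b_1(product) = 9 + 36 = 45

45


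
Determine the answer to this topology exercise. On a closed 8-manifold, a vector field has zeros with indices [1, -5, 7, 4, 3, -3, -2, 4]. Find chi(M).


Poincare-Hopf: chi(M) = sum of indices of zeros.
chi = (1) + (-5) + (7) + (4) + (3) + (-3) + (-2) + (4) = 9

9


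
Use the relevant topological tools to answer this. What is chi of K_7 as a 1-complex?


K_7: V = 7, E = C(7,2) = 21.
chi = V - E = 7 - 21 = -14

-14


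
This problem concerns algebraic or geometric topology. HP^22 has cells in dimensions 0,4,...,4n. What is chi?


HP^22 has one cell in each dimension 0, 4, ..., 4*22 (22+1 cells, all even-dim).
chi = 22 + 1 = 23

23


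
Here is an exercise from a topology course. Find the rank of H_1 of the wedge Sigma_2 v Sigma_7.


For a wedge: H_1(A v B) = H_1(A) + H_1(B).
b_1(Sigma_2) = 4, b_1(Sigma_7) = 14.
b_1 = 4 + 14 = 18

18


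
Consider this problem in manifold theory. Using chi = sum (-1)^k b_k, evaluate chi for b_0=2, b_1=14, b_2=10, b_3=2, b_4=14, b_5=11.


chi = sum_k (-1)^k b_k.
= (2) + (-14) + (10) + (-2) + (14) + (-11)
= -1

-1


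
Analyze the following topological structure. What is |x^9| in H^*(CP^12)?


|x| = 2 in H^*(CP^n).
|x^9| = 9 * |x| = 9 * 2 = 18

18


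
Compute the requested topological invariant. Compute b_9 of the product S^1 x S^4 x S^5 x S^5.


Each S^d has Poincare polynomial 1 + t^d.
The product S^1 x S^4 x S^5 x S^5 has Poincare polynomial prod(1+t^d_i).
Expanding: b_0=1, b_1=1, b_4=1, b_5=3, b_6=2, b_9=2, b_10=3, b_11=1, b_14=1, b_15=1.
b_9 = 2

2


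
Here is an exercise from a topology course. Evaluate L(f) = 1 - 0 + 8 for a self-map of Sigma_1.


L(f) = tr(f_0*) - tr(f_1*) + tr(f_2*).
= 1 - (0) + (8)
= 9

9


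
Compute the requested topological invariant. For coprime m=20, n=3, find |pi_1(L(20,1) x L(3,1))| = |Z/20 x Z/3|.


pi_1(X x Y) = pi_1(X) x pi_1(Y).
pi_1(L(20,1)) = Z/20, pi_1(L(3,1)) = Z/3.
|Z/20 x Z/3| = 20 * 3 = 60

60


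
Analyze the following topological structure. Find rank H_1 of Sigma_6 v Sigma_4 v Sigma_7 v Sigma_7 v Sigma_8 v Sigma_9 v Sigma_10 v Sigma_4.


For a wedge X v Y: reduced H_k(X v Y) = H_k(X) + H_k(Y).
Each Sigma_g contributes b_1 = 2g.
b_1 = 12 + 8 + 14 + 14 + 16 + 18 + 20 + 8 = 110

110


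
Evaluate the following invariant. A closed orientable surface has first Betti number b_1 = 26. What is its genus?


For a closed orientable surface: b_1 = 2g.
26 = 2g
g = 26 / 2 = 13

13


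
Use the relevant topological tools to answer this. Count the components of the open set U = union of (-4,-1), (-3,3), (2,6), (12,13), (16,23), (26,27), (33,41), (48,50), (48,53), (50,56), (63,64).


Sort and merge overlapping open intervals.
Merged: (-4,6), (12,13), (16,23), (26,27), (33,41), (48,56), (63,64).
Number of components = 7

7


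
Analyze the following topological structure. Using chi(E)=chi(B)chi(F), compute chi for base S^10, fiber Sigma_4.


chi(S^10) = 2 (n even), chi(Sigma_4) = 2 - 2*4 = -6.
chi(E) = 2 * (-6) = -12

-12


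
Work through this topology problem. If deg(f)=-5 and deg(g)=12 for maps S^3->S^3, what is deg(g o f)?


Degree is multiplicative under composition: deg(g o f) = deg(g) * deg(f).
= 12 * -5 = -60

-60


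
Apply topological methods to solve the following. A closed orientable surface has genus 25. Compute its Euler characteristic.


For a closed orientable surface of genus g: chi = 2 - 2g.
Here g = 25.
chi = 2 - 2*25 = 2 - 50 = -48

-48


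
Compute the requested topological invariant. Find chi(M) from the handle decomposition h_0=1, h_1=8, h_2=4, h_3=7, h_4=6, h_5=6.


Handles of index k contribute (-1)^k to chi (same as CW cells).
chi = (1) + (-8) + (4) + (-7) + (6) + (-6) = -10

-10


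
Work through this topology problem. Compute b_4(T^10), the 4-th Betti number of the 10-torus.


By the Kunneth formula, b_k(T^n) = C(n,k).
b_4(T^10) = C(10,4).
C(10,4) = 10!/(4!*6!) = 210

210


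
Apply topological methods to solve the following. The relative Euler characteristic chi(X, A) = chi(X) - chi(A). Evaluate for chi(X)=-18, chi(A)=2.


Relative Euler characteristic: chi(X, A) = chi(X) - chi(A).
= -18 - (2) = -20

-20


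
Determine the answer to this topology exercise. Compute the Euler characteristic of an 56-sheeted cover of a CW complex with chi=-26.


For a finite covering: chi(E) = (number of sheets) * chi(B).
chi(E) = 56 * (-26) = -1456

-1456


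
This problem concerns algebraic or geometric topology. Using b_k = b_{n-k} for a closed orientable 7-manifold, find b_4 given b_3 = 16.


Poincare duality for closed orientable n-manifolds: b_k = b_{n-k}.
Here n = 7, so b_4 = b_3 = 16

16


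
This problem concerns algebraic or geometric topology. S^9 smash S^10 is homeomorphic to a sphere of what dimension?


S^m ^ S^n = S^{m+n}.
k = 9 + 10 = 19

19


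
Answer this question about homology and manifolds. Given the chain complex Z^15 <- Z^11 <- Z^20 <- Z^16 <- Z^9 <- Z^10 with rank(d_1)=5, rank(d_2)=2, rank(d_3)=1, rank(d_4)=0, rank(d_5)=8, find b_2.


rank H_k = rank(ker d_k) - rank(im d_{k+1}).
rank(ker d_2) = rank(C_2) - rank(d_2) = 20 - 2 = 18.
rank(im d_{2+1}) = 1.
rank H_2 = 18 - 1 = 17

17


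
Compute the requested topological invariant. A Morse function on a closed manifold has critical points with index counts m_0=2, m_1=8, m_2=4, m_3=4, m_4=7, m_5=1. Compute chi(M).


Morse theory: chi(M) = sum_k (-1)^k m_k where m_k = #(index-k critical points).
= (2) + (-8) + (4) + (-4) + (7) + (-1) = 0

0


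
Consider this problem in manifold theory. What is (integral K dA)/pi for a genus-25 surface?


Gauss-Bonnet: integral K dA = 2*pi*chi(M).
chi(Sigma_25) = 2 - 2*25 = -48.
(integral K dA)/pi = 2*chi = 2*(-48) = -96

-96


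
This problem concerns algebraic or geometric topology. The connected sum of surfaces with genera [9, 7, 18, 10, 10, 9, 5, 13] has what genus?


Genus is additive under connected sum of orientable surfaces.
g = 9 + 7 + 18 + 10 + 10 + 9 + 5 + 13 = 81

81


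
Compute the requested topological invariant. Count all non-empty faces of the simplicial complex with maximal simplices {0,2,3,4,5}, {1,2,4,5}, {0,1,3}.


Each maximal simplex on m vertices has 2^m - 1 nonempty faces.
Take the union (dedupe shared faces).
Total distinct faces = 42

42


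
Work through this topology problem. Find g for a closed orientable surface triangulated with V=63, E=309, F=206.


chi = V - E + F = 63 - 309 + 206 = -40
For orientable closed surface: chi = 2 - 2g, so g = (2 - chi)/2.
g = (2 - (-40)) / 2 = 42 / 2 = 21

21


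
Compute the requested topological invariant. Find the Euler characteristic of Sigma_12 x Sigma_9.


chi(Sigma_12) = 2 - 2*12 = -22
chi(Sigma_9) = 2 - 2*9 = -16
chi(product) = (-22) * (-16) = 352

352


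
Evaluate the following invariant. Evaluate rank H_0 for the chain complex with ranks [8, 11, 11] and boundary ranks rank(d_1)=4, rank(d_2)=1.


rank H_k = rank(ker d_k) - rank(im d_{k+1}).
rank(ker d_0) = rank(C_0) - rank(d_0) = 8 - 0 = 8.
rank(im d_{0+1}) = 4.
rank H_0 = 8 - 4 = 4

4


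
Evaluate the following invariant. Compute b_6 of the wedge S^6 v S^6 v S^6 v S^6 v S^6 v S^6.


For a wedge of spheres, H_k (k>0) is free on one generator per sphere of dimension k.
Spheres of dimension 6: count = 6.
b_6 = 6

6


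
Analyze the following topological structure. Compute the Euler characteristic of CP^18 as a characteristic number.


For any closed oriented manifold, <e(TM),[M]> = chi(M).
chi(CP^18) = 18+1 = 19

19


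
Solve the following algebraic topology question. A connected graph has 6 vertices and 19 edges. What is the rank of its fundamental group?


For a connected graph: rank(pi_1) = b_1 = E - V + 1 = 1 - chi.
chi = V - E = 6 - 19 = -13.
rank = 1 - (-13) = 19 - 6 + 1 = 14

14


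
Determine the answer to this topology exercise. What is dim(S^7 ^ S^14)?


S^m ^ S^n = S^{m+n}.
k = 7 + 14 = 21

21


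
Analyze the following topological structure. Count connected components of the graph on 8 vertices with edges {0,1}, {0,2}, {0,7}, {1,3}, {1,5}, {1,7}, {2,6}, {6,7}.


Run DFS/union-find over 8 vertices.
V = 8, E = 8.
Number of components = 2

2


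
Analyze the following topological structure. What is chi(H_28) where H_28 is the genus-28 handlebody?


A genus-g handlebody deformation retracts to a wedge of g circles.
chi(vee_g S^1) = 1 - g.
chi(H_28) = 1 - 28 = -27

-27


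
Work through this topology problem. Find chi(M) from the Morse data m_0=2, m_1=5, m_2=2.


Morse theory: chi(M) = sum_k (-1)^k m_k where m_k = #(index-k critical points).
= (2) + (-5) + (2) = -1

-1


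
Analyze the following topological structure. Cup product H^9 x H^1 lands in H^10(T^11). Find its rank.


Cup product: H^p x H^q -> H^{p+q}; here p+q = 9+1 = 10.
rank H^k(T^n) = C(n,k).
C(11,10) = 11

11


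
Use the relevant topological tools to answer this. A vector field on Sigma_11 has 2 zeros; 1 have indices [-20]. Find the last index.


Poincare-Hopf: sum of indices = chi(M).
chi(Sigma_11) = 2 - 2*11 = -20.
Sum of known indices = -20.
x = chi - (sum known) = -20 - (-20) = 0

0


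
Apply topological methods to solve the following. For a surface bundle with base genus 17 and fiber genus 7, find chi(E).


For a fiber bundle F -> E -> B (with CW structure): chi(E) = chi(B) * chi(F).
chi(Sigma_17) = -32, chi(Sigma_7) = -12.
chi(E) = (-32) * (-12) = 384

384


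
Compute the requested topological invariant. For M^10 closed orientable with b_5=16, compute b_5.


Poincare duality for closed orientable n-manifolds: b_k = b_{n-k}.
Here n = 10, so b_5 = b_5 = 16

16


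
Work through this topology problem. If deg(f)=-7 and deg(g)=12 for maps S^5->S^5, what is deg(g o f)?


Degree is multiplicative under composition: deg(g o f) = deg(g) * deg(f).
= 12 * -7 = -84

-84


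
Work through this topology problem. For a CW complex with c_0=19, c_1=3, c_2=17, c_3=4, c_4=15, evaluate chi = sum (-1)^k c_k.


chi = sum_k (-1)^k c_k.
= (-1)^0*19 + (-1)^1*3 + (-1)^2*17 + (-1)^3*4 + (-1)^4*15
= (19) + (-3) + (17) + (-4) + (15)
= 44

44


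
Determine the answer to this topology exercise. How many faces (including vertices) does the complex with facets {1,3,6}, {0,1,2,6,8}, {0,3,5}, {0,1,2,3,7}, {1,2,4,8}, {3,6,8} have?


Each maximal simplex on m vertices has 2^m - 1 nonempty faces.
Take the union (dedupe shared faces).
Total distinct faces = 71

71


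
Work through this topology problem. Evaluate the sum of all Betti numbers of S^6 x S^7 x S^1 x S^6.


Total Betti number is multiplicative under products.
Each S^d (d>=1) has total Betti number 2.
There are 4 sphere factors.
Total = 2^4 = 16

16


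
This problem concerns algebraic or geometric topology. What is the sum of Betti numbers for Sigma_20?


For Sigma_20: b_0 = 1, b_1 = 2g = 40, b_2 = 1.
Total = 1 + 40 + 1 = 42

42


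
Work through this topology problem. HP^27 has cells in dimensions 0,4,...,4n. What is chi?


HP^27 has one cell in each dimension 0, 4, ..., 4*27 (27+1 cells, all even-dim).
chi = 27 + 1 = 28

28


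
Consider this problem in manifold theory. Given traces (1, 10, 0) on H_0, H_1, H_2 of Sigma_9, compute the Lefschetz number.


L(f) = tr(f_0*) - tr(f_1*) + tr(f_2*).
= 1 - (10) + (0)
= -9

-9


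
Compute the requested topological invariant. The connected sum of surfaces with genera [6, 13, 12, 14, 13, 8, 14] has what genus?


Genus is additive under connected sum of orientable surfaces.
g = 6 + 13 + 12 + 14 + 13 + 8 + 14 = 80

80


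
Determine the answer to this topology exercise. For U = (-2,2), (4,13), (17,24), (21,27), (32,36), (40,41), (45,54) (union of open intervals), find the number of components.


Sort and merge overlapping open intervals.
Merged: (-2,2), (4,13), (17,27), (32,36), (40,41), (45,54).
Number of components = 6

6


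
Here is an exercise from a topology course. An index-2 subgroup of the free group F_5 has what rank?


Nielsen-Schreier: an index-n subgroup of F_r is free of rank 1 + n(r-1).
Equivalently: chi(cover) = n*chi(base); chi(vee_r S^1) = 1 - 5 = -4.
chi(E) = 2*(-4) = -8; rank = 1 - chi(E) = 1 - (-8) = 9.
rank = 1 + 2*(5-1) = 1 + 8 = 9

9


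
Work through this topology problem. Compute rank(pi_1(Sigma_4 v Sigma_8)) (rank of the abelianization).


For a wedge: H_1(A v B) = H_1(A) + H_1(B).
b_1(Sigma_4) = 8, b_1(Sigma_8) = 16.
b_1 = 8 + 16 = 24

24


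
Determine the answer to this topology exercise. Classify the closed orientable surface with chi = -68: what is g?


chi = 2 - 2g for closed orientable surfaces.
-68 = 2 - 2g
2g = 2 - (-68) = 70
g = 35

35


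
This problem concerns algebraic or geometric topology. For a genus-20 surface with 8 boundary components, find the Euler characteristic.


For a compact orientable surface with genus g and b boundary components: chi = 2 - 2g - b.
chi = 2 - 2*20 - 8 = 2 - 40 - 8 = -46

-46


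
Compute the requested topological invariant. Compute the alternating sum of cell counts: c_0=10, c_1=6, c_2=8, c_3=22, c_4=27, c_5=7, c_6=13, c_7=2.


chi = sum_k (-1)^k c_k.
= (-1)^0*10 + (-1)^1*6 + (-1)^2*8 + (-1)^3*22 + (-1)^4*27 + (-1)^5*7 + (-1)^6*13 + (-1)^7*2
= (10) + (-6) + (8) + (-22) + (27) + (-7) + (13) + (-2)
= 21

21


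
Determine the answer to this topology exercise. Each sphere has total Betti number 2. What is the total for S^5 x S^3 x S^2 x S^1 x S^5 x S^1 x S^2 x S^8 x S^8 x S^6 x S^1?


Total Betti number is multiplicative under products.
Each S^d (d>=1) has total Betti number 2.
There are 11 sphere factors.
Total = 2^11 = 2048

2048


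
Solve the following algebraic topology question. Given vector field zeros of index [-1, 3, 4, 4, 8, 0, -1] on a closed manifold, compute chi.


Poincare-Hopf: chi(M) = sum of indices of zeros.
chi = (-1) + (3) + (4) + (4) + (8) + (0) + (-1) = 17

17


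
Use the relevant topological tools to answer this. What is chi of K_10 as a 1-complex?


K_10: V = 10, E = C(10,2) = 45.
chi = V - E = 10 - 45 = -35

-35
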